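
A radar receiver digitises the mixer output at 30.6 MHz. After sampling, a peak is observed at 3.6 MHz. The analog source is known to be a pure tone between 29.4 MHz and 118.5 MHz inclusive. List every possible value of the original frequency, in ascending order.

34.2 MHz, 57.6 MHz, 64.8 MHz, 88.2 MHz, 95.4 MHz

Frequencies that alias to 3.6 MHz are k·fs ± 3.6 MHz for integer k ≥ 0.
k=0: 3.6 MHz.
k=1: 27 MHz, 34.2 MHz.
k=2: 57.6 MHz, 64.8 MHz.
k=3: 88.2 MHz, 95.4 MHz.
k=4: 118.8 MHz, 126 MHz.
Within [29.4 MHz, 118.5 MHz]: 34.2 MHz, 57.6 MHz, 64.8 MHz, 88.2 MHz, 95.4 MHz.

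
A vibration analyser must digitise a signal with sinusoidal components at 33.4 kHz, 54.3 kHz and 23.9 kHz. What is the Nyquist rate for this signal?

Highest-frequency component: 54.3 kHz.
Nyquist rate = 2 × 54.3 kHz = 108.6 kHz.

108.6 kHz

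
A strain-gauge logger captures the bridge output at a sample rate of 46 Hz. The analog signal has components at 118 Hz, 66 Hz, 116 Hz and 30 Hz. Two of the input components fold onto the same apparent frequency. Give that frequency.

20 Hz

fs/2 = 23 Hz.
118 Hz mod fs = 26 Hz.
26 Hz > fs/2 = 23 Hz, folds to fs − 26 Hz = 20 Hz.
66 Hz mod fs = 20 Hz.
20 Hz ≤ fs/2 = 23 Hz, appears at 20 Hz.
116 Hz mod fs = 24 Hz.
24 Hz > fs/2 = 23 Hz, folds to fs − 24 Hz = 22 Hz.
30 Hz > fs/2 = 23 Hz, folds to fs − 30 Hz = 16 Hz.
66 Hz and 118 Hz both map to 20 Hz.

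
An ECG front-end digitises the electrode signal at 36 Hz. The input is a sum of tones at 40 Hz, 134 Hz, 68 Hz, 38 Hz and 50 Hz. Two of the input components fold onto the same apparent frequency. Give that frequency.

4 Hz

fs/2 = 18 Hz.
40 Hz mod fs = 4 Hz.
4 Hz ≤ fs/2 = 18 Hz, appears at 4 Hz.
134 Hz mod fs = 26 Hz.
26 Hz > fs/2 = 18 Hz, folds to fs − 26 Hz = 10 Hz.
68 Hz mod fs = 32 Hz.
32 Hz > fs/2 = 18 Hz, folds to fs − 32 Hz = 4 Hz.
38 Hz mod fs = 2 Hz.
2 Hz ≤ fs/2 = 18 Hz, appears at 2 Hz.
50 Hz mod fs = 14 Hz.
14 Hz ≤ fs/2 = 18 Hz, appears at 14 Hz.
40 Hz and 68 Hz both map to 4 Hz.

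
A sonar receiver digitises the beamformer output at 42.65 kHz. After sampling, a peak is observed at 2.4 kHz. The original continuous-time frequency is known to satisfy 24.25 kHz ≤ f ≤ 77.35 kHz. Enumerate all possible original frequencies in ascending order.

Frequencies that alias to 2.4 kHz are k·fs ± 2.4 kHz for integer k ≥ 0.
k=0: 2.4 kHz.
k=1: 40.25 kHz, 45.05 kHz.
k=2: 82.9 kHz, 87.7 kHz.
Within [24.25 kHz, 77.35 kHz]: 40.25 kHz, 45.05 kHz.

40.25 kHz, 45.05 kHz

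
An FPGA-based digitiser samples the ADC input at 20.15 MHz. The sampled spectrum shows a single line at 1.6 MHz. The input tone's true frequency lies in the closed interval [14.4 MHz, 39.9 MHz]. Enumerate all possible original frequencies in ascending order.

Frequencies that alias to 1.6 MHz are k·fs ± 1.6 MHz for integer k ≥ 0.
k=0: 1.6 MHz.
k=1: 18.55 MHz, 21.75 MHz.
k=2: 38.7 MHz, 41.9 MHz.
k=3: 58.85 MHz, 62.05 MHz.
Within [14.4 MHz, 39.9 MHz]: 18.55 MHz, 21.75 MHz, 38.7 MHz.

18.55 MHz, 21.75 MHz, 38.7 MHz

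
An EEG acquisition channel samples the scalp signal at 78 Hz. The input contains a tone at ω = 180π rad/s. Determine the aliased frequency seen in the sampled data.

ω = 180π rad/s → f = ω/(2π) = 90 Hz.
90 Hz mod fs = 12 Hz.
12 Hz ≤ fs/2 = 39 Hz, appears at 12 Hz.

12 Hz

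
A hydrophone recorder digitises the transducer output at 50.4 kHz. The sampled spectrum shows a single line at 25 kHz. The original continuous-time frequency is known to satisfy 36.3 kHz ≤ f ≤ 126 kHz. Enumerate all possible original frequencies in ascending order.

75.4 kHz, 75.8 kHz, 125.8 kHz

Frequencies that alias to 25 kHz are k·fs ± 25 kHz for integer k ≥ 0.
k=0: 25 kHz.
k=1: 25.4 kHz, 75.4 kHz.
k=2: 75.8 kHz, 125.8 kHz.
k=3: 126.2 kHz, 176.2 kHz.
Within [36.3 kHz, 126 kHz]: 75.4 kHz, 75.8 kHz, 125.8 kHz.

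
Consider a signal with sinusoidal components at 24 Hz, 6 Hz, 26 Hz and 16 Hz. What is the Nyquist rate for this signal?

52 Hz

Highest-frequency component: 26 Hz.
Nyquist rate = 2 × 26 Hz = 52 Hz.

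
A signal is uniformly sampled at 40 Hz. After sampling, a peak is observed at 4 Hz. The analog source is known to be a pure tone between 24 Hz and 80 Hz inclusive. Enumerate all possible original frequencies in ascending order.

Frequencies that alias to 4 Hz are k·fs ± 4 Hz for integer k ≥ 0.
k=0: 4 Hz.
k=1: 36 Hz, 44 Hz.
k=2: 76 Hz, 84 Hz.
k=3: 116 Hz, 124 Hz.
Within [24 Hz, 80 Hz]: 36 Hz, 44 Hz, 76 Hz.

36 Hz, 44 Hz, 76 Hz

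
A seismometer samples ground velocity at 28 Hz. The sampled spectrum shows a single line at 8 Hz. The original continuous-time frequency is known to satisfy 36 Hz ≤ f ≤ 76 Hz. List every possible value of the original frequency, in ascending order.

36 Hz, 48 Hz, 64 Hz, 76 Hz

Frequencies that alias to 8 Hz are k·fs ± 8 Hz for integer k ≥ 0.
k=0: 8 Hz.
k=1: 20 Hz, 36 Hz.
k=2: 48 Hz, 64 Hz.
k=3: 76 Hz, 92 Hz.
k=4: 104 Hz, 120 Hz.
Within [36 Hz, 76 Hz]: 36 Hz, 48 Hz, 64 Hz, 76 Hz.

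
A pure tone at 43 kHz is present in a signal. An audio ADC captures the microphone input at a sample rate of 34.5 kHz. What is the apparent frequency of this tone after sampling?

8.5 kHz

43 kHz mod fs = 8.5 kHz.
8.5 kHz ≤ fs/2 = 17.25 kHz, appears at 8.5 kHz.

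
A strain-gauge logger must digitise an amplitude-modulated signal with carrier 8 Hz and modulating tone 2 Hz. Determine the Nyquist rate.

20 Hz

AM sidebands sit at fc ± fm = 6 Hz and 10 Hz.
Highest-frequency component: 10 Hz.
Nyquist rate = 2 × 10 Hz = 20 Hz.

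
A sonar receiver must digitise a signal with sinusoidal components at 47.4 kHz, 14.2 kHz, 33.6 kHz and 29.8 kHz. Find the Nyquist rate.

94.8 kHz

Highest-frequency component: 47.4 kHz.
Nyquist rate = 2 × 47.4 kHz = 94.8 kHz.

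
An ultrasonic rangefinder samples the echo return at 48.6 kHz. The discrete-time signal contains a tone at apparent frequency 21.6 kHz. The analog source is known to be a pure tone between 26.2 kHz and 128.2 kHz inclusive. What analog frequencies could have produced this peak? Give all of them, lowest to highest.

Frequencies that alias to 21.6 kHz are k·fs ± 21.6 kHz for integer k ≥ 0.
k=0: 21.6 kHz.
k=1: 27 kHz, 70.2 kHz.
k=2: 75.6 kHz, 118.8 kHz.
k=3: 124.2 kHz, 167.4 kHz.
k=4: 172.8 kHz, 216 kHz.
Within [26.2 kHz, 128.2 kHz]: 27 kHz, 70.2 kHz, 75.6 kHz, 118.8 kHz, 124.2 kHz.

27 kHz, 70.2 kHz, 75.6 kHz, 118.8 kHz, 124.2 kHz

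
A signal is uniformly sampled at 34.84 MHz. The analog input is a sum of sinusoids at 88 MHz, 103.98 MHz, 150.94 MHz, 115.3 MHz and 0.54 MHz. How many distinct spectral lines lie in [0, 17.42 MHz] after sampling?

fs/2 = 17.42 MHz.
88 MHz mod fs = 18.32 MHz.
18.32 MHz > fs/2 = 17.42 MHz, folds to fs − 18.32 MHz = 16.52 MHz.
103.98 MHz mod fs = 34.3 MHz.
34.3 MHz > fs/2 = 17.42 MHz, folds to fs − 34.3 MHz = 0.54 MHz.
150.94 MHz mod fs = 11.58 MHz.
11.58 MHz ≤ fs/2 = 17.42 MHz, appears at 11.58 MHz.
115.3 MHz mod fs = 10.78 MHz.
10.78 MHz ≤ fs/2 = 17.42 MHz, appears at 10.78 MHz.
0.54 MHz ≤ fs/2 = 17.42 MHz, passes unchanged.
Distinct values: {0.54 MHz, 10.78 MHz, 11.58 MHz, 16.52 MHz} → 4.

4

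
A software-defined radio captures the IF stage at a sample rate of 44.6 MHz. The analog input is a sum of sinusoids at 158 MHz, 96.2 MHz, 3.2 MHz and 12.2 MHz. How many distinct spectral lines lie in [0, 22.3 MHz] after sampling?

4

fs/2 = 22.3 MHz.
158 MHz mod fs = 24.2 MHz.
24.2 MHz > fs/2 = 22.3 MHz, folds to fs − 24.2 MHz = 20.4 MHz.
96.2 MHz mod fs = 7 MHz.
7 MHz ≤ fs/2 = 22.3 MHz, appears at 7 MHz.
3.2 MHz ≤ fs/2 = 22.3 MHz, passes unchanged.
12.2 MHz ≤ fs/2 = 22.3 MHz, passes unchanged.
Distinct values: {3.2 MHz, 7 MHz, 12.2 MHz, 20.4 MHz} → 4.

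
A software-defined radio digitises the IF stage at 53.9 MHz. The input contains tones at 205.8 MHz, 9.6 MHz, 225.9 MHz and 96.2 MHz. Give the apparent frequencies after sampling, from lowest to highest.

9.6 MHz, 9.8 MHz, 10.3 MHz, 11.6 MHz

fs/2 = 26.95 MHz.
205.8 MHz mod fs = 44.1 MHz.
44.1 MHz > fs/2 = 26.95 MHz, folds to fs − 44.1 MHz = 9.8 MHz.
9.6 MHz ≤ fs/2 = 26.95 MHz, passes unchanged.
225.9 MHz mod fs = 10.3 MHz.
10.3 MHz ≤ fs/2 = 26.95 MHz, appears at 10.3 MHz.
96.2 MHz mod fs = 42.3 MHz.
42.3 MHz > fs/2 = 26.95 MHz, folds to fs − 42.3 MHz = 11.6 MHz.
Distinct values: {9.6 MHz, 9.8 MHz, 10.3 MHz, 11.6 MHz}.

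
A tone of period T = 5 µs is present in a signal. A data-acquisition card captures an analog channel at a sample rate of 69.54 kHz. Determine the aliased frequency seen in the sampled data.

T = 5 µs → f = 1/T = 200 kHz.
200 kHz mod fs = 60.92 kHz.
60.92 kHz > fs/2 = 34.77 kHz, folds to fs − 60.92 kHz = 8.62 kHz.

8.62 kHz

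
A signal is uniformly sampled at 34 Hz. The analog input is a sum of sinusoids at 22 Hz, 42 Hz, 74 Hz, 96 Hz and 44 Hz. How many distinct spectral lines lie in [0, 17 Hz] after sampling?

fs/2 = 17 Hz.
22 Hz > fs/2 = 17 Hz, folds to fs − 22 Hz = 12 Hz.
42 Hz mod fs = 8 Hz.
8 Hz ≤ fs/2 = 17 Hz, appears at 8 Hz.
74 Hz mod fs = 6 Hz.
6 Hz ≤ fs/2 = 17 Hz, appears at 6 Hz.
96 Hz mod fs = 28 Hz.
28 Hz > fs/2 = 17 Hz, folds to fs − 28 Hz = 6 Hz.
44 Hz mod fs = 10 Hz.
10 Hz ≤ fs/2 = 17 Hz, appears at 10 Hz.
Distinct values: {6 Hz, 8 Hz, 10 Hz, 12 Hz} → 4.

4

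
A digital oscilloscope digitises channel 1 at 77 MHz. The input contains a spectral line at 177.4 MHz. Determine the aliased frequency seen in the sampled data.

23.4 MHz

177.4 MHz mod fs = 23.4 MHz.
23.4 MHz ≤ fs/2 = 38.5 MHz, appears at 23.4 MHz.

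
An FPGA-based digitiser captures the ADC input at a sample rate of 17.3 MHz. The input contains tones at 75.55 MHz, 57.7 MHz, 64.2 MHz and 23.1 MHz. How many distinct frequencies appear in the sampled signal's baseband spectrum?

3

fs/2 = 8.65 MHz.
75.55 MHz mod fs = 6.35 MHz.
6.35 MHz ≤ fs/2 = 8.65 MHz, appears at 6.35 MHz.
57.7 MHz mod fs = 5.8 MHz.
5.8 MHz ≤ fs/2 = 8.65 MHz, appears at 5.8 MHz.
64.2 MHz mod fs = 12.3 MHz.
12.3 MHz > fs/2 = 8.65 MHz, folds to fs − 12.3 MHz = 5 MHz.
23.1 MHz mod fs = 5.8 MHz.
5.8 MHz ≤ fs/2 = 8.65 MHz, appears at 5.8 MHz.
Distinct values: {5 MHz, 5.8 MHz, 6.35 MHz} → 3.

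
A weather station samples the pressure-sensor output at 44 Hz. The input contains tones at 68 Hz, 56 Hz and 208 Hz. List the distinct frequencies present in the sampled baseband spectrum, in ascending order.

12 Hz, 20 Hz

fs/2 = 22 Hz.
68 Hz mod fs = 24 Hz.
24 Hz > fs/2 = 22 Hz, folds to fs − 24 Hz = 20 Hz.
56 Hz mod fs = 12 Hz.
12 Hz ≤ fs/2 = 22 Hz, appears at 12 Hz.
208 Hz mod fs = 32 Hz.
32 Hz > fs/2 = 22 Hz, folds to fs − 32 Hz = 12 Hz.
Distinct values: {12 Hz, 20 Hz}.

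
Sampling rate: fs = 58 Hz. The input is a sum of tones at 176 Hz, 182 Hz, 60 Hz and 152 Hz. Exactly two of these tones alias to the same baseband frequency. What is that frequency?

fs/2 = 29 Hz.
176 Hz mod fs = 2 Hz.
2 Hz ≤ fs/2 = 29 Hz, appears at 2 Hz.
182 Hz mod fs = 8 Hz.
8 Hz ≤ fs/2 = 29 Hz, appears at 8 Hz.
60 Hz mod fs = 2 Hz.
2 Hz ≤ fs/2 = 29 Hz, appears at 2 Hz.
152 Hz mod fs = 36 Hz.
36 Hz > fs/2 = 29 Hz, folds to fs − 36 Hz = 22 Hz.
60 Hz and 176 Hz both map to 2 Hz.

2 Hz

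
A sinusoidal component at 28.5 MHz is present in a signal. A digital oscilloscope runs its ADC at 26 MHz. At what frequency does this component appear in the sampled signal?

2.5 MHz

28.5 MHz mod fs = 2.5 MHz.
2.5 MHz ≤ fs/2 = 13 MHz, appears at 2.5 MHz.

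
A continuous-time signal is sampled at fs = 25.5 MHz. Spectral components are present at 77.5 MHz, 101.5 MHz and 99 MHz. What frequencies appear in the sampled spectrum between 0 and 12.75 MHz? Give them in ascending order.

0.5 MHz, 1 MHz, 3 MHz

fs/2 = 12.75 MHz.
77.5 MHz mod fs = 1 MHz.
1 MHz ≤ fs/2 = 12.75 MHz, appears at 1 MHz.
101.5 MHz mod fs = 25 MHz.
25 MHz > fs/2 = 12.75 MHz, folds to fs − 25 MHz = 0.5 MHz.
99 MHz mod fs = 22.5 MHz.
22.5 MHz > fs/2 = 12.75 MHz, folds to fs − 22.5 MHz = 3 MHz.
Distinct values: {0.5 MHz, 1 MHz, 3 MHz}.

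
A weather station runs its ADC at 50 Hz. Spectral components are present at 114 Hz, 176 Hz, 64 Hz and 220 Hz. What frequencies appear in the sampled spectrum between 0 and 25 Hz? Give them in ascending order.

fs/2 = 25 Hz.
114 Hz mod fs = 14 Hz.
14 Hz ≤ fs/2 = 25 Hz, appears at 14 Hz.
176 Hz mod fs = 26 Hz.
26 Hz > fs/2 = 25 Hz, folds to fs − 26 Hz = 24 Hz.
64 Hz mod fs = 14 Hz.
14 Hz ≤ fs/2 = 25 Hz, appears at 14 Hz.
220 Hz mod fs = 20 Hz.
20 Hz ≤ fs/2 = 25 Hz, appears at 20 Hz.
Distinct values: {14 Hz, 20 Hz, 24 Hz}.

14 Hz, 20 Hz, 24 Hz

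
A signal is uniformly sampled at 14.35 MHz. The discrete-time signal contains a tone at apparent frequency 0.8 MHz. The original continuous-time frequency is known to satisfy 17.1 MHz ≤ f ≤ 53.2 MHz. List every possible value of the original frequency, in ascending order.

Frequencies that alias to 0.8 MHz are k·fs ± 0.8 MHz for integer k ≥ 0.
k=0: 0.8 MHz.
k=1: 13.55 MHz, 15.15 MHz.
k=2: 27.9 MHz, 29.5 MHz.
k=3: 42.25 MHz, 43.85 MHz.
k=4: 56.6 MHz, 58.2 MHz.
Within [17.1 MHz, 53.2 MHz]: 27.9 MHz, 29.5 MHz, 42.25 MHz, 43.85 MHz.

27.9 MHz, 29.5 MHz, 42.25 MHz, 43.85 MHz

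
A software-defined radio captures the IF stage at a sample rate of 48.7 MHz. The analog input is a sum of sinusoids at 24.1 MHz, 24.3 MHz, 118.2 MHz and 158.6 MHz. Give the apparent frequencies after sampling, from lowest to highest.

fs/2 = 24.35 MHz.
24.1 MHz ≤ fs/2 = 24.35 MHz, passes unchanged.
24.3 MHz ≤ fs/2 = 24.35 MHz, passes unchanged.
118.2 MHz mod fs = 20.8 MHz.
20.8 MHz ≤ fs/2 = 24.35 MHz, appears at 20.8 MHz.
158.6 MHz mod fs = 12.5 MHz.
12.5 MHz ≤ fs/2 = 24.35 MHz, appears at 12.5 MHz.
Distinct values: {12.5 MHz, 20.8 MHz, 24.1 MHz, 24.3 MHz}.

12.5 MHz, 20.8 MHz, 24.1 MHz, 24.3 MHz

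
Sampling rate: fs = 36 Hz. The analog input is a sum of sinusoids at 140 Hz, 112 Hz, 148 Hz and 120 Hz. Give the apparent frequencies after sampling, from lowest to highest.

4 Hz, 12 Hz

fs/2 = 18 Hz.
140 Hz mod fs = 32 Hz.
32 Hz > fs/2 = 18 Hz, folds to fs − 32 Hz = 4 Hz.
112 Hz mod fs = 4 Hz.
4 Hz ≤ fs/2 = 18 Hz, appears at 4 Hz.
148 Hz mod fs = 4 Hz.
4 Hz ≤ fs/2 = 18 Hz, appears at 4 Hz.
120 Hz mod fs = 12 Hz.
12 Hz ≤ fs/2 = 18 Hz, appears at 12 Hz.
Distinct values: {4 Hz, 12 Hz}.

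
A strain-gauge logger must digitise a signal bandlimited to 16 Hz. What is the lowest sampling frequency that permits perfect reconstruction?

32 Hz

Nyquist rate = 2 × 16 Hz = 32 Hz.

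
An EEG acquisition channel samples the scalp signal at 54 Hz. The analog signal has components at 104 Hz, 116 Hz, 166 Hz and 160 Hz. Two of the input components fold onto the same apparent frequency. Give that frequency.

4 Hz

fs/2 = 27 Hz.
104 Hz mod fs = 50 Hz.
50 Hz > fs/2 = 27 Hz, folds to fs − 50 Hz = 4 Hz.
116 Hz mod fs = 8 Hz.
8 Hz ≤ fs/2 = 27 Hz, appears at 8 Hz.
166 Hz mod fs = 4 Hz.
4 Hz ≤ fs/2 = 27 Hz, appears at 4 Hz.
160 Hz mod fs = 52 Hz.
52 Hz > fs/2 = 27 Hz, folds to fs − 52 Hz = 2 Hz.
104 Hz and 166 Hz both map to 4 Hz.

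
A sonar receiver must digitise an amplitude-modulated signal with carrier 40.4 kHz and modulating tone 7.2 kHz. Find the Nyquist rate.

AM sidebands sit at fc ± fm = 33.2 kHz and 47.6 kHz.
Highest-frequency component: 47.6 kHz.
Nyquist rate = 2 × 47.6 kHz = 95.2 kHz.

95.2 kHz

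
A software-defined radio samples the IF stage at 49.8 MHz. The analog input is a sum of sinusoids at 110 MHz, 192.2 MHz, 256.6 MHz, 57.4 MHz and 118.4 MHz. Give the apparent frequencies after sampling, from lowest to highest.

7 MHz, 7.6 MHz, 10.4 MHz, 18.8 MHz

fs/2 = 24.9 MHz.
110 MHz mod fs = 10.4 MHz.
10.4 MHz ≤ fs/2 = 24.9 MHz, appears at 10.4 MHz.
192.2 MHz mod fs = 42.8 MHz.
42.8 MHz > fs/2 = 24.9 MHz, folds to fs − 42.8 MHz = 7 MHz.
256.6 MHz mod fs = 7.6 MHz.
7.6 MHz ≤ fs/2 = 24.9 MHz, appears at 7.6 MHz.
57.4 MHz mod fs = 7.6 MHz.
7.6 MHz ≤ fs/2 = 24.9 MHz, appears at 7.6 MHz.
118.4 MHz mod fs = 18.8 MHz.
18.8 MHz ≤ fs/2 = 24.9 MHz, appears at 18.8 MHz.
Distinct values: {7 MHz, 7.6 MHz, 10.4 MHz, 18.8 MHz}.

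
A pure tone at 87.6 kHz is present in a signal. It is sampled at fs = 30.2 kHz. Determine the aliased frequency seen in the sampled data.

3 kHz

87.6 kHz mod fs = 27.2 kHz.
27.2 kHz > fs/2 = 15.1 kHz, folds to fs − 27.2 kHz = 3 kHz.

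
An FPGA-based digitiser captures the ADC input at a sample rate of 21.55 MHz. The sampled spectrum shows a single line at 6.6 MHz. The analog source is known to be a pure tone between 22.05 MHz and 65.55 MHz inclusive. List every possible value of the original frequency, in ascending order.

Frequencies that alias to 6.6 MHz are k·fs ± 6.6 MHz for integer k ≥ 0.
k=0: 6.6 MHz.
k=1: 14.95 MHz, 28.15 MHz.
k=2: 36.5 MHz, 49.7 MHz.
k=3: 58.05 MHz, 71.25 MHz.
k=4: 79.6 MHz, 92.8 MHz.
Within [22.05 MHz, 65.55 MHz]: 28.15 MHz, 36.5 MHz, 49.7 MHz, 58.05 MHz.

28.15 MHz, 36.5 MHz, 49.7 MHz, 58.05 MHz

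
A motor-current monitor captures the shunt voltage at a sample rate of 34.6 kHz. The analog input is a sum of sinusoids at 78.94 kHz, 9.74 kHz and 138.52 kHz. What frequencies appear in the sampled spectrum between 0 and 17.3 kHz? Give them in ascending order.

fs/2 = 17.3 kHz.
78.94 kHz mod fs = 9.74 kHz.
9.74 kHz ≤ fs/2 = 17.3 kHz, appears at 9.74 kHz.
9.74 kHz ≤ fs/2 = 17.3 kHz, passes unchanged.
138.52 kHz mod fs = 0.12 kHz.
0.12 kHz ≤ fs/2 = 17.3 kHz, appears at 0.12 kHz.
Distinct values: {0.12 kHz, 9.74 kHz}.

0.12 kHz, 9.74 kHz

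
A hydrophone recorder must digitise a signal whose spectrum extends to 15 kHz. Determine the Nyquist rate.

30 kHz

Nyquist rate = 2 × 15 kHz = 30 kHz.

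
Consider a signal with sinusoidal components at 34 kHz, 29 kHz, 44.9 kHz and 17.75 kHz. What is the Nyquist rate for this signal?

Highest-frequency component: 44.9 kHz.
Nyquist rate = 2 × 44.9 kHz = 89.8 kHz.

89.8 kHz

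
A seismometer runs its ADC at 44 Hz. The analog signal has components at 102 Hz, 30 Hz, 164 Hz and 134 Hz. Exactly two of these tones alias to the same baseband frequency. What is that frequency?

14 Hz

fs/2 = 22 Hz.
102 Hz mod fs = 14 Hz.
14 Hz ≤ fs/2 = 22 Hz, appears at 14 Hz.
30 Hz > fs/2 = 22 Hz, folds to fs − 30 Hz = 14 Hz.
164 Hz mod fs = 32 Hz.
32 Hz > fs/2 = 22 Hz, folds to fs − 32 Hz = 12 Hz.
134 Hz mod fs = 2 Hz.
2 Hz ≤ fs/2 = 22 Hz, appears at 2 Hz.
30 Hz and 102 Hz both map to 14 Hz.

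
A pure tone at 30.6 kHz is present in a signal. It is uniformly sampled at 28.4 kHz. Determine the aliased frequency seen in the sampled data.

2.2 kHz

30.6 kHz mod fs = 2.2 kHz.
2.2 kHz ≤ fs/2 = 14.2 kHz, appears at 2.2 kHz.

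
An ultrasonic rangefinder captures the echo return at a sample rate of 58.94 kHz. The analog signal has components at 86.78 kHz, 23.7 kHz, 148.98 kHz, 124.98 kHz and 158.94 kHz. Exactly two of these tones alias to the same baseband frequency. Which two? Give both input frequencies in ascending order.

86.78 kHz, 148.98 kHz

fs/2 = 29.47 kHz.
86.78 kHz mod fs = 27.84 kHz.
27.84 kHz ≤ fs/2 = 29.47 kHz, appears at 27.84 kHz.
23.7 kHz ≤ fs/2 = 29.47 kHz, passes unchanged.
148.98 kHz mod fs = 31.1 kHz.
31.1 kHz > fs/2 = 29.47 kHz, folds to fs − 31.1 kHz = 27.84 kHz.
124.98 kHz mod fs = 7.1 kHz.
7.1 kHz ≤ fs/2 = 29.47 kHz, appears at 7.1 kHz.
158.94 kHz mod fs = 41.06 kHz.
41.06 kHz > fs/2 = 29.47 kHz, folds to fs − 41.06 kHz = 17.88 kHz.
86.78 kHz and 148.98 kHz both map to 27.84 kHz.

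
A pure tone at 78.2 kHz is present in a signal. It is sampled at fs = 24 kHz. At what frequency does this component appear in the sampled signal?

78.2 kHz mod fs = 6.2 kHz.
6.2 kHz ≤ fs/2 = 12 kHz, appears at 6.2 kHz.

6.2 kHz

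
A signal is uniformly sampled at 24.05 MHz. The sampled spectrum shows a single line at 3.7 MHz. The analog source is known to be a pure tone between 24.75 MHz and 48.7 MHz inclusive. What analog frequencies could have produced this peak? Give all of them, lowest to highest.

Frequencies that alias to 3.7 MHz are k·fs ± 3.7 MHz for integer k ≥ 0.
k=0: 3.7 MHz.
k=1: 20.35 MHz, 27.75 MHz.
k=2: 44.4 MHz, 51.8 MHz.
k=3: 68.45 MHz, 75.85 MHz.
Within [24.75 MHz, 48.7 MHz]: 27.75 MHz, 44.4 MHz.

27.75 MHz, 44.4 MHz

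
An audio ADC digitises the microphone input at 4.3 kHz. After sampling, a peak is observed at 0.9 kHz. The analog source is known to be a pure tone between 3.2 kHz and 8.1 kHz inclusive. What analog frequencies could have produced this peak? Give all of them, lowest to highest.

3.4 kHz, 5.2 kHz, 7.7 kHz

Frequencies that alias to 0.9 kHz are k·fs ± 0.9 kHz for integer k ≥ 0.
k=0: 0.9 kHz.
k=1: 3.4 kHz, 5.2 kHz.
k=2: 7.7 kHz, 9.5 kHz.
k=3: 12 kHz, 13.8 kHz.
Within [3.2 kHz, 8.1 kHz]: 3.4 kHz, 5.2 kHz, 7.7 kHz.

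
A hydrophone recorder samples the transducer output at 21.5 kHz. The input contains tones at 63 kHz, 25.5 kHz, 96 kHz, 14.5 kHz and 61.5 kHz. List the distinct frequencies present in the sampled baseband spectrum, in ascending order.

fs/2 = 10.75 kHz.
63 kHz mod fs = 20 kHz.
20 kHz > fs/2 = 10.75 kHz, folds to fs − 20 kHz = 1.5 kHz.
25.5 kHz mod fs = 4 kHz.
4 kHz ≤ fs/2 = 10.75 kHz, appears at 4 kHz.
96 kHz mod fs = 10 kHz.
10 kHz ≤ fs/2 = 10.75 kHz, appears at 10 kHz.
14.5 kHz > fs/2 = 10.75 kHz, folds to fs − 14.5 kHz = 7 kHz.
61.5 kHz mod fs = 18.5 kHz.
18.5 kHz > fs/2 = 10.75 kHz, folds to fs − 18.5 kHz = 3 kHz.
Distinct values: {1.5 kHz, 3 kHz, 4 kHz, 7 kHz, 10 kHz}.

1.5 kHz, 3 kHz, 4 kHz, 7 kHz, 10 kHz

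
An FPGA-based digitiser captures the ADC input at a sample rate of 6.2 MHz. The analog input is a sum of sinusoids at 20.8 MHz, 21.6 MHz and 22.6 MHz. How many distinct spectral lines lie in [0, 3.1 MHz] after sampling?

2

fs/2 = 3.1 MHz.
20.8 MHz mod fs = 2.2 MHz.
2.2 MHz ≤ fs/2 = 3.1 MHz, appears at 2.2 MHz.
21.6 MHz mod fs = 3 MHz.
3 MHz ≤ fs/2 = 3.1 MHz, appears at 3 MHz.
22.6 MHz mod fs = 4 MHz.
4 MHz > fs/2 = 3.1 MHz, folds to fs − 4 MHz = 2.2 MHz.
Distinct values: {2.2 MHz, 3 MHz} → 2.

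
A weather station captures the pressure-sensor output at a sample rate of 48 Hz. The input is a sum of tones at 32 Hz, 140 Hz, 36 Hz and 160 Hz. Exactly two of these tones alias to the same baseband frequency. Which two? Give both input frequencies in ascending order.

fs/2 = 24 Hz.
32 Hz > fs/2 = 24 Hz, folds to fs − 32 Hz = 16 Hz.
140 Hz mod fs = 44 Hz.
44 Hz > fs/2 = 24 Hz, folds to fs − 44 Hz = 4 Hz.
36 Hz > fs/2 = 24 Hz, folds to fs − 36 Hz = 12 Hz.
160 Hz mod fs = 16 Hz.
16 Hz ≤ fs/2 = 24 Hz, appears at 16 Hz.
32 Hz and 160 Hz both map to 16 Hz.

32 Hz, 160 Hz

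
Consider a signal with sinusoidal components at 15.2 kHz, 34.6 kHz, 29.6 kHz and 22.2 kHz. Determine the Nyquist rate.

Highest-frequency component: 34.6 kHz.
Nyquist rate = 2 × 34.6 kHz = 69.2 kHz.

69.2 kHz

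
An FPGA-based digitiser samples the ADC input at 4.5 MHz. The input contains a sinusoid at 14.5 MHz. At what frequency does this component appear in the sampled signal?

1 MHz

14.5 MHz mod fs = 1 MHz.
1 MHz ≤ fs/2 = 2.25 MHz, appears at 1 MHz.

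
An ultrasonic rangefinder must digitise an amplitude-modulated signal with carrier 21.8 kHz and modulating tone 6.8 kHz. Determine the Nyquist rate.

57.2 kHz

AM sidebands sit at fc ± fm = 15 kHz and 28.6 kHz.
Highest-frequency component: 28.6 kHz.
Nyquist rate = 2 × 28.6 kHz = 57.2 kHz.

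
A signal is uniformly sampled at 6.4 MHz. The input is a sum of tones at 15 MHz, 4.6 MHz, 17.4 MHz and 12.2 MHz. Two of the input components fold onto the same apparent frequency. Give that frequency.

fs/2 = 3.2 MHz.
15 MHz mod fs = 2.2 MHz.
2.2 MHz ≤ fs/2 = 3.2 MHz, appears at 2.2 MHz.
4.6 MHz > fs/2 = 3.2 MHz, folds to fs − 4.6 MHz = 1.8 MHz.
17.4 MHz mod fs = 4.6 MHz.
4.6 MHz > fs/2 = 3.2 MHz, folds to fs − 4.6 MHz = 1.8 MHz.
12.2 MHz mod fs = 5.8 MHz.
5.8 MHz > fs/2 = 3.2 MHz, folds to fs − 5.8 MHz = 0.6 MHz.
4.6 MHz and 17.4 MHz both map to 1.8 MHz.

1.8 MHz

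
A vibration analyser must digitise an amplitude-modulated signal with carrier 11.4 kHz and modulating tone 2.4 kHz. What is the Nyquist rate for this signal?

AM sidebands sit at fc ± fm = 9 kHz and 13.8 kHz.
Highest-frequency component: 13.8 kHz.
Nyquist rate = 2 × 13.8 kHz = 27.6 kHz.

27.6 kHz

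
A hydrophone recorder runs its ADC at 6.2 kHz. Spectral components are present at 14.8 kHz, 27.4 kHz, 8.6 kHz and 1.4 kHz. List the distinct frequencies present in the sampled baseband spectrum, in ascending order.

fs/2 = 3.1 kHz.
14.8 kHz mod fs = 2.4 kHz.
2.4 kHz ≤ fs/2 = 3.1 kHz, appears at 2.4 kHz.
27.4 kHz mod fs = 2.6 kHz.
2.6 kHz ≤ fs/2 = 3.1 kHz, appears at 2.6 kHz.
8.6 kHz mod fs = 2.4 kHz.
2.4 kHz ≤ fs/2 = 3.1 kHz, appears at 2.4 kHz.
1.4 kHz ≤ fs/2 = 3.1 kHz, passes unchanged.
Distinct values: {1.4 kHz, 2.4 kHz, 2.6 kHz}.

1.4 kHz, 2.4 kHz, 2.6 kHz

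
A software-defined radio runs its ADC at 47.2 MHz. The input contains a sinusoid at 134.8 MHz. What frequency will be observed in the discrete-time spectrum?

134.8 MHz mod fs = 40.4 MHz.
40.4 MHz > fs/2 = 23.6 MHz, folds to fs − 40.4 MHz = 6.8 MHz.

6.8 MHz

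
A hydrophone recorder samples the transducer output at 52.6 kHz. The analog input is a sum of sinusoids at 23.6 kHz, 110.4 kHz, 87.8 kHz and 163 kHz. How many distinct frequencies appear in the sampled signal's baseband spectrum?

fs/2 = 26.3 kHz.
23.6 kHz ≤ fs/2 = 26.3 kHz, passes unchanged.
110.4 kHz mod fs = 5.2 kHz.
5.2 kHz ≤ fs/2 = 26.3 kHz, appears at 5.2 kHz.
87.8 kHz mod fs = 35.2 kHz.
35.2 kHz > fs/2 = 26.3 kHz, folds to fs − 35.2 kHz = 17.4 kHz.
163 kHz mod fs = 5.2 kHz.
5.2 kHz ≤ fs/2 = 26.3 kHz, appears at 5.2 kHz.
Distinct values: {5.2 kHz, 17.4 kHz, 23.6 kHz} → 3.

3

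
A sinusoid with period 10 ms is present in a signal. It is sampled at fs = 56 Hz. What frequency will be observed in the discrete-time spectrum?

12 Hz

T = 10 ms → f = 1/T = 100 Hz.
100 Hz mod fs = 44 Hz.
44 Hz > fs/2 = 28 Hz, folds to fs − 44 Hz = 12 Hz.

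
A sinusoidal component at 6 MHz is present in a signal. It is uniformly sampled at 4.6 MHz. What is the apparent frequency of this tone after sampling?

1.4 MHz

6 MHz mod fs = 1.4 MHz.
1.4 MHz ≤ fs/2 = 2.3 MHz, appears at 1.4 MHz.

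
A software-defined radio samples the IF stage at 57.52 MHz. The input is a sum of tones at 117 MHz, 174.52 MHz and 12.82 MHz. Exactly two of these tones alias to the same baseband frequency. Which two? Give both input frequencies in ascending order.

117 MHz, 174.52 MHz

fs/2 = 28.76 MHz.
117 MHz mod fs = 1.96 MHz.
1.96 MHz ≤ fs/2 = 28.76 MHz, appears at 1.96 MHz.
174.52 MHz mod fs = 1.96 MHz.
1.96 MHz ≤ fs/2 = 28.76 MHz, appears at 1.96 MHz.
12.82 MHz ≤ fs/2 = 28.76 MHz, passes unchanged.
117 MHz and 174.52 MHz both map to 1.96 MHz.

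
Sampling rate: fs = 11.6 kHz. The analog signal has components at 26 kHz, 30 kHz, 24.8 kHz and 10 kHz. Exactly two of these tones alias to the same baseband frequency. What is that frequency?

1.6 kHz

fs/2 = 5.8 kHz.
26 kHz mod fs = 2.8 kHz.
2.8 kHz ≤ fs/2 = 5.8 kHz, appears at 2.8 kHz.
30 kHz mod fs = 6.8 kHz.
6.8 kHz > fs/2 = 5.8 kHz, folds to fs − 6.8 kHz = 4.8 kHz.
24.8 kHz mod fs = 1.6 kHz.
1.6 kHz ≤ fs/2 = 5.8 kHz, appears at 1.6 kHz.
10 kHz > fs/2 = 5.8 kHz, folds to fs − 10 kHz = 1.6 kHz.
10 kHz and 24.8 kHz both map to 1.6 kHz.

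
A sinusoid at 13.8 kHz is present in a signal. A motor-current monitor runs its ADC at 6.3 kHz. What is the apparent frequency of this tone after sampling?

13.8 kHz mod fs = 1.2 kHz.
1.2 kHz ≤ fs/2 = 3.15 kHz, appears at 1.2 kHz.

1.2 kHz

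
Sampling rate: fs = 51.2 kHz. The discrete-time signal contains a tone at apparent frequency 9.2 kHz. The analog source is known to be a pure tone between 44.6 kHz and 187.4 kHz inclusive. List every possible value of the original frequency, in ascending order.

60.4 kHz, 93.2 kHz, 111.6 kHz, 144.4 kHz, 162.8 kHz

Frequencies that alias to 9.2 kHz are k·fs ± 9.2 kHz for integer k ≥ 0.
k=0: 9.2 kHz.
k=1: 42 kHz, 60.4 kHz.
k=2: 93.2 kHz, 111.6 kHz.
k=3: 144.4 kHz, 162.8 kHz.
k=4: 195.6 kHz, 214 kHz.
Within [44.6 kHz, 187.4 kHz]: 60.4 kHz, 93.2 kHz, 111.6 kHz, 144.4 kHz, 162.8 kHz.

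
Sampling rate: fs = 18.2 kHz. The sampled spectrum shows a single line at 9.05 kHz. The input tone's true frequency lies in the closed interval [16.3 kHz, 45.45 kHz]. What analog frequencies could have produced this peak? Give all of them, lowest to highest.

Frequencies that alias to 9.05 kHz are k·fs ± 9.05 kHz for integer k ≥ 0.
k=0: 9.05 kHz.
k=1: 9.15 kHz, 27.25 kHz.
k=2: 27.35 kHz, 45.45 kHz.
k=3: 45.55 kHz, 63.65 kHz.
Within [16.3 kHz, 45.45 kHz]: 27.25 kHz, 27.35 kHz, 45.45 kHz.

27.25 kHz, 27.35 kHz, 45.45 kHz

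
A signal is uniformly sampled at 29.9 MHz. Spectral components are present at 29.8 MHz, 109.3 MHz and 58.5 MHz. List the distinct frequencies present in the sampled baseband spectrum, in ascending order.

fs/2 = 14.95 MHz.
29.8 MHz > fs/2 = 14.95 MHz, folds to fs − 29.8 MHz = 0.1 MHz.
109.3 MHz mod fs = 19.6 MHz.
19.6 MHz > fs/2 = 14.95 MHz, folds to fs − 19.6 MHz = 10.3 MHz.
58.5 MHz mod fs = 28.6 MHz.
28.6 MHz > fs/2 = 14.95 MHz, folds to fs − 28.6 MHz = 1.3 MHz.
Distinct values: {0.1 MHz, 1.3 MHz, 10.3 MHz}.

0.1 MHz, 1.3 MHz, 10.3 MHz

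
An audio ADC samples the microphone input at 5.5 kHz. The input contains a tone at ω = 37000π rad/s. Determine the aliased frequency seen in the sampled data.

ω = 37000π rad/s → f = ω/(2π) = 18500 Hz = 18.5 kHz.
18.5 kHz mod fs = 2 kHz.
2 kHz ≤ fs/2 = 2.75 kHz, appears at 2 kHz.

2 kHz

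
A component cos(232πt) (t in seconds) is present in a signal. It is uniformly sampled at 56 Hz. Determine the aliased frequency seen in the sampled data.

4 Hz

ω = 232π rad/s → f = ω/(2π) = 116 Hz.
116 Hz mod fs = 4 Hz.
4 Hz ≤ fs/2 = 28 Hz, appears at 4 Hz.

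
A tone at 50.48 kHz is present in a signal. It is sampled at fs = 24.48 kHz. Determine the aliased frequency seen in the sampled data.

50.48 kHz mod fs = 1.52 kHz.
1.52 kHz ≤ fs/2 = 12.24 kHz, appears at 1.52 kHz.

1.52 kHz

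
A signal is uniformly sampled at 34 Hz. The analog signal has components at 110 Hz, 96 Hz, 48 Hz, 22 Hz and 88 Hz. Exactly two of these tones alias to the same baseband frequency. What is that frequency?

14 Hz

fs/2 = 17 Hz.
110 Hz mod fs = 8 Hz.
8 Hz ≤ fs/2 = 17 Hz, appears at 8 Hz.
96 Hz mod fs = 28 Hz.
28 Hz > fs/2 = 17 Hz, folds to fs − 28 Hz = 6 Hz.
48 Hz mod fs = 14 Hz.
14 Hz ≤ fs/2 = 17 Hz, appears at 14 Hz.
22 Hz > fs/2 = 17 Hz, folds to fs − 22 Hz = 12 Hz.
88 Hz mod fs = 20 Hz.
20 Hz > fs/2 = 17 Hz, folds to fs − 20 Hz = 14 Hz.
48 Hz and 88 Hz both map to 14 Hz.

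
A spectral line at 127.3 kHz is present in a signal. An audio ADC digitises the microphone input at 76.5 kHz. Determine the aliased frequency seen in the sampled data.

127.3 kHz mod fs = 50.8 kHz.
50.8 kHz > fs/2 = 38.25 kHz, folds to fs − 50.8 kHz = 25.7 kHz.

25.7 kHz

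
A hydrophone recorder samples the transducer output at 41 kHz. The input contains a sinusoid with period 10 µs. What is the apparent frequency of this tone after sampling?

18 kHz

T = 10 µs → f = 1/T = 100 kHz.
100 kHz mod fs = 18 kHz.
18 kHz ≤ fs/2 = 20.5 kHz, appears at 18 kHz.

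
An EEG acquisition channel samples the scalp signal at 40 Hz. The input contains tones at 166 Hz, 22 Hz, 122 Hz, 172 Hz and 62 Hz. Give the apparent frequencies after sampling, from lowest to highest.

fs/2 = 20 Hz.
166 Hz mod fs = 6 Hz.
6 Hz ≤ fs/2 = 20 Hz, appears at 6 Hz.
22 Hz > fs/2 = 20 Hz, folds to fs − 22 Hz = 18 Hz.
122 Hz mod fs = 2 Hz.
2 Hz ≤ fs/2 = 20 Hz, appears at 2 Hz.
172 Hz mod fs = 12 Hz.
12 Hz ≤ fs/2 = 20 Hz, appears at 12 Hz.
62 Hz mod fs = 22 Hz.
22 Hz > fs/2 = 20 Hz, folds to fs − 22 Hz = 18 Hz.
Distinct values: {2 Hz, 6 Hz, 12 Hz, 18 Hz}.

2 Hz, 6 Hz, 12 Hz, 18 Hz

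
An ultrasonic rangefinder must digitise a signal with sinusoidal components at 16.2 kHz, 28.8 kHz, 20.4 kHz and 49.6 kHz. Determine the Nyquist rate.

Highest-frequency component: 49.6 kHz.
Nyquist rate = 2 × 49.6 kHz = 99.2 kHz.

99.2 kHz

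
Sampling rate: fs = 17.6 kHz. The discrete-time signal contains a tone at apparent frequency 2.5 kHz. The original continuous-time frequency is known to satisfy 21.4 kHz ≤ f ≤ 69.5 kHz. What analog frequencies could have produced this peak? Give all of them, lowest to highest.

32.7 kHz, 37.7 kHz, 50.3 kHz, 55.3 kHz, 67.9 kHz

Frequencies that alias to 2.5 kHz are k·fs ± 2.5 kHz for integer k ≥ 0.
k=0: 2.5 kHz.
k=1: 15.1 kHz, 20.1 kHz.
k=2: 32.7 kHz, 37.7 kHz.
k=3: 50.3 kHz, 55.3 kHz.
k=4: 67.9 kHz, 72.9 kHz.
k=5: 85.5 kHz, 90.5 kHz.
Within [21.4 kHz, 69.5 kHz]: 32.7 kHz, 37.7 kHz, 50.3 kHz, 55.3 kHz, 67.9 kHz.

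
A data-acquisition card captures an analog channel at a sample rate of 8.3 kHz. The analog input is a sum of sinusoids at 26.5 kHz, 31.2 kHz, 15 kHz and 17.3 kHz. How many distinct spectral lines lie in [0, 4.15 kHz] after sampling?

3

fs/2 = 4.15 kHz.
26.5 kHz mod fs = 1.6 kHz.
1.6 kHz ≤ fs/2 = 4.15 kHz, appears at 1.6 kHz.
31.2 kHz mod fs = 6.3 kHz.
6.3 kHz > fs/2 = 4.15 kHz, folds to fs − 6.3 kHz = 2 kHz.
15 kHz mod fs = 6.7 kHz.
6.7 kHz > fs/2 = 4.15 kHz, folds to fs − 6.7 kHz = 1.6 kHz.
17.3 kHz mod fs = 0.7 kHz.
0.7 kHz ≤ fs/2 = 4.15 kHz, appears at 0.7 kHz.
Distinct values: {0.7 kHz, 1.6 kHz, 2 kHz} → 3.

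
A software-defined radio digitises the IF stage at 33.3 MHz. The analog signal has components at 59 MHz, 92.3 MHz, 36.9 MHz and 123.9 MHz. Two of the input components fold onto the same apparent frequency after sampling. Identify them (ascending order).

59 MHz, 92.3 MHz

fs/2 = 16.65 MHz.
59 MHz mod fs = 25.7 MHz.
25.7 MHz > fs/2 = 16.65 MHz, folds to fs − 25.7 MHz = 7.6 MHz.
92.3 MHz mod fs = 25.7 MHz.
25.7 MHz > fs/2 = 16.65 MHz, folds to fs − 25.7 MHz = 7.6 MHz.
36.9 MHz mod fs = 3.6 MHz.
3.6 MHz ≤ fs/2 = 16.65 MHz, appears at 3.6 MHz.
123.9 MHz mod fs = 24 MHz.
24 MHz > fs/2 = 16.65 MHz, folds to fs − 24 MHz = 9.3 MHz.
59 MHz and 92.3 MHz both map to 7.6 MHz.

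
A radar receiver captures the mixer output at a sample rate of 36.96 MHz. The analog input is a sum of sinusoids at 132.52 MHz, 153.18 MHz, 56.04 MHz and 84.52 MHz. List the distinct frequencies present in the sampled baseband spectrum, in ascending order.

fs/2 = 18.48 MHz.
132.52 MHz mod fs = 21.64 MHz.
21.64 MHz > fs/2 = 18.48 MHz, folds to fs − 21.64 MHz = 15.32 MHz.
153.18 MHz mod fs = 5.34 MHz.
5.34 MHz ≤ fs/2 = 18.48 MHz, appears at 5.34 MHz.
56.04 MHz mod fs = 19.08 MHz.
19.08 MHz > fs/2 = 18.48 MHz, folds to fs − 19.08 MHz = 17.88 MHz.
84.52 MHz mod fs = 10.6 MHz.
10.6 MHz ≤ fs/2 = 18.48 MHz, appears at 10.6 MHz.
Distinct values: {5.34 MHz, 10.6 MHz, 15.32 MHz, 17.88 MHz}.

5.34 MHz, 10.6 MHz, 15.32 MHz, 17.88 MHz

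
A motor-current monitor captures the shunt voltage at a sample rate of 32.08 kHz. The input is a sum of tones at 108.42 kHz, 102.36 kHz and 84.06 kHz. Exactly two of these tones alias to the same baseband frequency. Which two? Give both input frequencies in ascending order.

fs/2 = 16.04 kHz.
108.42 kHz mod fs = 12.18 kHz.
12.18 kHz ≤ fs/2 = 16.04 kHz, appears at 12.18 kHz.
102.36 kHz mod fs = 6.12 kHz.
6.12 kHz ≤ fs/2 = 16.04 kHz, appears at 6.12 kHz.
84.06 kHz mod fs = 19.9 kHz.
19.9 kHz > fs/2 = 16.04 kHz, folds to fs − 19.9 kHz = 12.18 kHz.
84.06 kHz and 108.42 kHz both map to 12.18 kHz.

84.06 kHz, 108.42 kHz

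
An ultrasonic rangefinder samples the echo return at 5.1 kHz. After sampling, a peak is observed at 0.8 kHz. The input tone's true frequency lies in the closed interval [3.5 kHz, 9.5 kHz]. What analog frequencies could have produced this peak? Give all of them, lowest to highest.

4.3 kHz, 5.9 kHz, 9.4 kHz

Frequencies that alias to 0.8 kHz are k·fs ± 0.8 kHz for integer k ≥ 0.
k=0: 0.8 kHz.
k=1: 4.3 kHz, 5.9 kHz.
k=2: 9.4 kHz, 11 kHz.
k=3: 14.5 kHz, 16.1 kHz.
Within [3.5 kHz, 9.5 kHz]: 4.3 kHz, 5.9 kHz, 9.4 kHz.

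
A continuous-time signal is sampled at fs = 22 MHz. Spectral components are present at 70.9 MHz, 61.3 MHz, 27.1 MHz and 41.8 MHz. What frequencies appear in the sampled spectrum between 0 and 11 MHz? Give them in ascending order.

fs/2 = 11 MHz.
70.9 MHz mod fs = 4.9 MHz.
4.9 MHz ≤ fs/2 = 11 MHz, appears at 4.9 MHz.
61.3 MHz mod fs = 17.3 MHz.
17.3 MHz > fs/2 = 11 MHz, folds to fs − 17.3 MHz = 4.7 MHz.
27.1 MHz mod fs = 5.1 MHz.
5.1 MHz ≤ fs/2 = 11 MHz, appears at 5.1 MHz.
41.8 MHz mod fs = 19.8 MHz.
19.8 MHz > fs/2 = 11 MHz, folds to fs − 19.8 MHz = 2.2 MHz.
Distinct values: {2.2 MHz, 4.7 MHz, 4.9 MHz, 5.1 MHz}.

2.2 MHz, 4.7 MHz, 4.9 MHz, 5.1 MHz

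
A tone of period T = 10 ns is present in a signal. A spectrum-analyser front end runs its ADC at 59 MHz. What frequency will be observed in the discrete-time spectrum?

18 MHz

T = 10 ns → f = 1/T = 100 MHz.
100 MHz mod fs = 41 MHz.
41 MHz > fs/2 = 29.5 MHz, folds to fs − 41 MHz = 18 MHz.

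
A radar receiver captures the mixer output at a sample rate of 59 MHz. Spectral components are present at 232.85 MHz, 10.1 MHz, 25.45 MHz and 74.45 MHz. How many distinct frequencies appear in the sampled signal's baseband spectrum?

4

fs/2 = 29.5 MHz.
232.85 MHz mod fs = 55.85 MHz.
55.85 MHz > fs/2 = 29.5 MHz, folds to fs − 55.85 MHz = 3.15 MHz.
10.1 MHz ≤ fs/2 = 29.5 MHz, passes unchanged.
25.45 MHz ≤ fs/2 = 29.5 MHz, passes unchanged.
74.45 MHz mod fs = 15.45 MHz.
15.45 MHz ≤ fs/2 = 29.5 MHz, appears at 15.45 MHz.
Distinct values: {3.15 MHz, 10.1 MHz, 15.45 MHz, 25.45 MHz} → 4.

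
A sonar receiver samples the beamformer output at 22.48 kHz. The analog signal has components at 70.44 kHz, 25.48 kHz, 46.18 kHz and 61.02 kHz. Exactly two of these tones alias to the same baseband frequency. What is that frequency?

fs/2 = 11.24 kHz.
70.44 kHz mod fs = 3 kHz.
3 kHz ≤ fs/2 = 11.24 kHz, appears at 3 kHz.
25.48 kHz mod fs = 3 kHz.
3 kHz ≤ fs/2 = 11.24 kHz, appears at 3 kHz.
46.18 kHz mod fs = 1.22 kHz.
1.22 kHz ≤ fs/2 = 11.24 kHz, appears at 1.22 kHz.
61.02 kHz mod fs = 16.06 kHz.
16.06 kHz > fs/2 = 11.24 kHz, folds to fs − 16.06 kHz = 6.42 kHz.
25.48 kHz and 70.44 kHz both map to 3 kHz.

3 kHz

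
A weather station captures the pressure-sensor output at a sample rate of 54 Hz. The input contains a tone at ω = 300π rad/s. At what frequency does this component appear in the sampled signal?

ω = 300π rad/s → f = ω/(2π) = 150 Hz.
150 Hz mod fs = 42 Hz.
42 Hz > fs/2 = 27 Hz, folds to fs − 42 Hz = 12 Hz.

12 Hz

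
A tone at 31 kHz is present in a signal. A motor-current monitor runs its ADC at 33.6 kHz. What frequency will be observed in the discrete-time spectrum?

2.6 kHz

31 kHz > fs/2 = 16.8 kHz, folds to fs − 31 kHz = 2.6 kHz.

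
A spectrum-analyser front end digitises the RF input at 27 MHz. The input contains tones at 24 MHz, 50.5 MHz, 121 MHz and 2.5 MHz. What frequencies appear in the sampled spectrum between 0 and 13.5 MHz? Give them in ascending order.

2.5 MHz, 3 MHz, 3.5 MHz, 13 MHz

fs/2 = 13.5 MHz.
24 MHz > fs/2 = 13.5 MHz, folds to fs − 24 MHz = 3 MHz.
50.5 MHz mod fs = 23.5 MHz.
23.5 MHz > fs/2 = 13.5 MHz, folds to fs − 23.5 MHz = 3.5 MHz.
121 MHz mod fs = 13 MHz.
13 MHz ≤ fs/2 = 13.5 MHz, appears at 13 MHz.
2.5 MHz ≤ fs/2 = 13.5 MHz, passes unchanged.
Distinct values: {2.5 MHz, 3 MHz, 3.5 MHz, 13 MHz}.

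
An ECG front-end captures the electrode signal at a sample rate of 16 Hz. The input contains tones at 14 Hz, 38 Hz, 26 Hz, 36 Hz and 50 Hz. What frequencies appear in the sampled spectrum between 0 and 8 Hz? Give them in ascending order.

2 Hz, 4 Hz, 6 Hz

fs/2 = 8 Hz.
14 Hz > fs/2 = 8 Hz, folds to fs − 14 Hz = 2 Hz.
38 Hz mod fs = 6 Hz.
6 Hz ≤ fs/2 = 8 Hz, appears at 6 Hz.
26 Hz mod fs = 10 Hz.
10 Hz > fs/2 = 8 Hz, folds to fs − 10 Hz = 6 Hz.
36 Hz mod fs = 4 Hz.
4 Hz ≤ fs/2 = 8 Hz, appears at 4 Hz.
50 Hz mod fs = 2 Hz.
2 Hz ≤ fs/2 = 8 Hz, appears at 2 Hz.
Distinct values: {2 Hz, 4 Hz, 6 Hz}.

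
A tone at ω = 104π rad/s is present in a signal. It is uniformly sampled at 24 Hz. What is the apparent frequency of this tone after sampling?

4 Hz

ω = 104π rad/s → f = ω/(2π) = 52 Hz.
52 Hz mod fs = 4 Hz.
4 Hz ≤ fs/2 = 12 Hz, appears at 4 Hz.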